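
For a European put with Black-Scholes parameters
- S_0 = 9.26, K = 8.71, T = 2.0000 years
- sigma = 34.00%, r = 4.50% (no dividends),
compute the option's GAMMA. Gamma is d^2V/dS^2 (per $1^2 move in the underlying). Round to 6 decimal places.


Answer: Gamma = 0.076813

Derivation:
d1 = 0.5549379380; d2 = 0.0741053268
phi(d1) = 0.3420095594; exp(-qT) = 1.0000000000; exp(-rT) = 0.9139311853
Gamma = exp(-qT) * phi(d1) / (S * sigma * sqrt(T)) = 1.0000000000 * 0.3420095594 / (9.2600 * 0.3400 * 1.4142135624) = 0.076813


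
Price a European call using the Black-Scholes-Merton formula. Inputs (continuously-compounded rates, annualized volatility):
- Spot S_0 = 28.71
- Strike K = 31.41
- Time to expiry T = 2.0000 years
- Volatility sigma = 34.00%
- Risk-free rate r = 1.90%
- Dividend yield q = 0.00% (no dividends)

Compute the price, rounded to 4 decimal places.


Answer: Price = 4.8674

Derivation:
d1 = (ln(S/K) + (r - q + 0.5*sigma^2) * T) / (sigma * sqrt(T)) = 0.13251843
d2 = d1 - sigma * sqrt(T) = -0.34831419
exp(-rT) = 0.96271294; exp(-qT) = 1.00000000
C = S_0 * exp(-qT) * N(d1) - K * exp(-rT) * N(d2)
N(d1) = 0.55271287; N(d2) = 0.36380212
C = 28.7100 * 1.00000000 * 0.55271287 - 31.4100 * 0.96271294 * 0.36380212 = 4.8674


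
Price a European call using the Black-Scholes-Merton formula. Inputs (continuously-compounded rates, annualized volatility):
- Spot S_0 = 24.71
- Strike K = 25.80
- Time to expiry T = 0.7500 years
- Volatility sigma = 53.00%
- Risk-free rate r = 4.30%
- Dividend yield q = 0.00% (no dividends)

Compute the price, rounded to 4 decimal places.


d1 = (ln(S/K) + (r - q + 0.5*sigma^2) * T) / (sigma * sqrt(T)) = 0.20571323
d2 = d1 - sigma * sqrt(T) = -0.25328023
exp(-rT) = 0.96826449; exp(-qT) = 1.00000000
C = S_0 * exp(-qT) * N(d1) - K * exp(-rT) * N(d2)
N(d1) = 0.58149254; N(d2) = 0.40002583
C = 24.7100 * 1.00000000 * 0.58149254 - 25.8000 * 0.96826449 * 0.40002583 = 4.3755

Answer: Price = 4.3755


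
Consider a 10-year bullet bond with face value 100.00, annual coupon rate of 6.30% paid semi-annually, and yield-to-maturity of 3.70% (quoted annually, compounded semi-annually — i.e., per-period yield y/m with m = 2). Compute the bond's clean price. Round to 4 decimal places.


Answer: Price = 121.5678

Derivation:
Coupon per period c = face * coupon_rate / m = 3.150000
Periods per year m = 2; per-period yield y/m = 0.018500
Number of cashflows N = 20
Cashflows (t years, CF_t, discount factor 1/(1+y/m)^(m*t), PV):
  t = 0.5000: CF_t = 3.150000, DF = 0.981836, PV = 3.092784
  t = 1.0000: CF_t = 3.150000, DF = 0.964002, PV = 3.036606
  t = 1.5000: CF_t = 3.150000, DF = 0.946492, PV = 2.981449
  t = 2.0000: CF_t = 3.150000, DF = 0.929300, PV = 2.927295
  t = 2.5000: CF_t = 3.150000, DF = 0.912420, PV = 2.874123
  t = 3.0000: CF_t = 3.150000, DF = 0.895847, PV = 2.821918
  t = 3.5000: CF_t = 3.150000, DF = 0.879575, PV = 2.770661
  t = 4.0000: CF_t = 3.150000, DF = 0.863598, PV = 2.720334
  t = 4.5000: CF_t = 3.150000, DF = 0.847912, PV = 2.670922
  t = 5.0000: CF_t = 3.150000, DF = 0.832510, PV = 2.622408
  t = 5.5000: CF_t = 3.150000, DF = 0.817389, PV = 2.574774
  t = 6.0000: CF_t = 3.150000, DF = 0.802542, PV = 2.528006
  t = 6.5000: CF_t = 3.150000, DF = 0.787964, PV = 2.482088
  t = 7.0000: CF_t = 3.150000, DF = 0.773652, PV = 2.437003
  t = 7.5000: CF_t = 3.150000, DF = 0.759599, PV = 2.392737
  t = 8.0000: CF_t = 3.150000, DF = 0.745802, PV = 2.349276
  t = 8.5000: CF_t = 3.150000, DF = 0.732255, PV = 2.306604
  t = 9.0000: CF_t = 3.150000, DF = 0.718954, PV = 2.264707
  t = 9.5000: CF_t = 3.150000, DF = 0.705895, PV = 2.223571
  t = 10.0000: CF_t = 103.150000, DF = 0.693074, PV = 71.490538
Price P = sum_t PV_t = 121.567804


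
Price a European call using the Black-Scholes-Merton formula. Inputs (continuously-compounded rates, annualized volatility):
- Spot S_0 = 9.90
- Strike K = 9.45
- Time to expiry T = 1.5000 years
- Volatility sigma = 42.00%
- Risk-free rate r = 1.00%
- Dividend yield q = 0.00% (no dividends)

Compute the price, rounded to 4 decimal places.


Answer: Price = 2.2584

Derivation:
d1 = (ln(S/K) + (r - q + 0.5*sigma^2) * T) / (sigma * sqrt(T)) = 0.37679376
d2 = d1 - sigma * sqrt(T) = -0.13759908
exp(-rT) = 0.98511194; exp(-qT) = 1.00000000
C = S_0 * exp(-qT) * N(d1) - K * exp(-rT) * N(d2)
N(d1) = 0.64683656; N(d2) = 0.44527864
C = 9.9000 * 1.00000000 * 0.64683656 - 9.4500 * 0.98511194 * 0.44527864 = 2.2584


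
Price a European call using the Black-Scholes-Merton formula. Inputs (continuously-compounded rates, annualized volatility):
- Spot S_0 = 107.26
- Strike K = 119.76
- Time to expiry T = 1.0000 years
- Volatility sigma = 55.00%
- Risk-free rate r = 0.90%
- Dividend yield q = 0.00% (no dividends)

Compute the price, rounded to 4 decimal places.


d1 = (ln(S/K) + (r - q + 0.5*sigma^2) * T) / (sigma * sqrt(T)) = 0.09093828
d2 = d1 - sigma * sqrt(T) = -0.45906172
exp(-rT) = 0.99104038; exp(-qT) = 1.00000000
C = S_0 * exp(-qT) * N(d1) - K * exp(-rT) * N(d2)
N(d1) = 0.53622918; N(d2) = 0.32309492
C = 107.2600 * 1.00000000 * 0.53622918 - 119.7600 * 0.99104038 * 0.32309492 = 19.1688

Answer: Price = 19.1688


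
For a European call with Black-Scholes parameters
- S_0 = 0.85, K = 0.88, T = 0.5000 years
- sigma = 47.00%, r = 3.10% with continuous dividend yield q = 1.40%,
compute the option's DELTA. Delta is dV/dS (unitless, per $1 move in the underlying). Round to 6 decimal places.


Answer: Delta = 0.531084

Derivation:
d1 = 0.0873786654; d2 = -0.2449615218
phi(d1) = 0.3974222153; exp(-qT) = 0.9930244429; exp(-rT) = 0.9846195068
N(d1) = 0.5348147365
Delta = exp(-qT) * N(d1) = 0.9930244429 * 0.5348147365 = 0.531084


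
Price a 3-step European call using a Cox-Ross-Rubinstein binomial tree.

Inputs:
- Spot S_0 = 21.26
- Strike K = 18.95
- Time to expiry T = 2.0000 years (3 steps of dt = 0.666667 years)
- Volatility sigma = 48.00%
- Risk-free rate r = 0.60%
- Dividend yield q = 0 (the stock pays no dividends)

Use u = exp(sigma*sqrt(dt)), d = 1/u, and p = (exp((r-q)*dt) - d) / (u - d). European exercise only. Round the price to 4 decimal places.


Answer: Price = V(0,0) = 7.0150

Derivation:
dt = T/N = 0.666667
u = exp(sigma*sqrt(dt)) = 1.479817; d = 1/u = 0.675759
p = (exp((r-q)*dt) - d) / (u - d) = 0.408240
Discount per step: exp(-r*dt) = 0.996008
Stock lattice S(k, i) with i counting down-moves:
  k=0: S(0,0) = 21.2600
  k=1: S(1,0) = 31.4609; S(1,1) = 14.3666
  k=2: S(2,0) = 46.5564; S(2,1) = 21.2600; S(2,2) = 9.7084
  k=3: S(3,0) = 68.8949; S(3,1) = 31.4609; S(3,2) = 14.3666; S(3,3) = 6.5605
Terminal payoffs V(N, i) = max(S_T - K, 0):
  V(3,0) = 49.944920; V(3,1) = 12.510907; V(3,2) = 0.000000; V(3,3) = 0.000000
Backward induction: V(k, i) = exp(-r*dt) * [p * V(k+1, i) + (1-p) * V(k+1, i+1)].
  V(2,0) = exp(-r*dt) * [p*49.944920 + (1-p)*12.510907] = 27.682030
  V(2,1) = exp(-r*dt) * [p*12.510907 + (1-p)*0.000000] = 5.087068
  V(2,2) = exp(-r*dt) * [p*0.000000 + (1-p)*0.000000] = 0.000000
  V(1,0) = exp(-r*dt) * [p*27.682030 + (1-p)*5.087068] = 14.254112
  V(1,1) = exp(-r*dt) * [p*5.087068 + (1-p)*0.000000] = 2.068456
  V(0,0) = exp(-r*dt) * [p*14.254112 + (1-p)*2.068456] = 7.015015


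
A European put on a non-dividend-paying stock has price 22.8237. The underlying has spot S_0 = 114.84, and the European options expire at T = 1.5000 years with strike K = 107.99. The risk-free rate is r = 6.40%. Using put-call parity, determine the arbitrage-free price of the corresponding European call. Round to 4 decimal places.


Put-call parity: C - P = S_0 * exp(-qT) - K * exp(-rT).
S_0 * exp(-qT) = 114.8400 * 1.00000000 = 114.84000000
K * exp(-rT) = 107.9900 * 0.90846402 = 98.10502910
C = P + S*exp(-qT) - K*exp(-rT)
C = 22.8237 + 114.84000000 - 98.10502910 = 39.5587

Answer: Call price = 39.5587


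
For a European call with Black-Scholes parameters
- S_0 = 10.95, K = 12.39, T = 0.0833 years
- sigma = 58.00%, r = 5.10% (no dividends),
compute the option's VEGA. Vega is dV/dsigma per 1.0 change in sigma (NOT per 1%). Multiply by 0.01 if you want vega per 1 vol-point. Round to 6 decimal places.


d1 = -0.6289849567; d2 = -0.7963830451
phi(d1) = 0.3273420694; exp(-qT) = 1.0000000000; exp(-rT) = 0.9957607113
Vega = S * exp(-qT) * phi(d1) * sqrt(T) = 10.9500 * 1.0000000000 * 0.3273420694 * 0.2886173938 = 1.034519

Answer: Vega = 1.034519


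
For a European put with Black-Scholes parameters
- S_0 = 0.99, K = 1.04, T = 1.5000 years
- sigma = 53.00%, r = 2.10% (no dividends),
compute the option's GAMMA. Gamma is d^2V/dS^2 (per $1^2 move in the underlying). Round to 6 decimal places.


Answer: Gamma = 0.593985

Derivation:
d1 = 0.2971800310; d2 = -0.3519347508
phi(d1) = 0.3817090848; exp(-qT) = 1.0000000000; exp(-rT) = 0.9689909565
Gamma = exp(-qT) * phi(d1) / (S * sigma * sqrt(T)) = 1.0000000000 * 0.3817090848 / (0.9900 * 0.5300 * 1.2247448714) = 0.593985


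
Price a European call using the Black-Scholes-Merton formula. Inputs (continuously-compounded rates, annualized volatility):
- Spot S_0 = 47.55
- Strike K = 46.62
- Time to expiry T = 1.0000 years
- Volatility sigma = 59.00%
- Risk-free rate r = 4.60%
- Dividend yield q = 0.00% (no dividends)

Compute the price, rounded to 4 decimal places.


d1 = (ln(S/K) + (r - q + 0.5*sigma^2) * T) / (sigma * sqrt(T)) = 0.40644433
d2 = d1 - sigma * sqrt(T) = -0.18355567
exp(-rT) = 0.95504196; exp(-qT) = 1.00000000
C = S_0 * exp(-qT) * N(d1) - K * exp(-rT) * N(d2)
N(d1) = 0.65779192; N(d2) = 0.42718102
C = 47.5500 * 1.00000000 * 0.65779192 - 46.6200 * 0.95504196 * 0.42718102 = 12.2582

Answer: Price = 12.2582


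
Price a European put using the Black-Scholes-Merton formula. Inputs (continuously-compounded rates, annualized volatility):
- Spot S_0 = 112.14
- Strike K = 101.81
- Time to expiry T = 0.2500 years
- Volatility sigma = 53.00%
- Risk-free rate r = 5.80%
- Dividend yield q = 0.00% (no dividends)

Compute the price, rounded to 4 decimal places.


Answer: Price = 6.2651

Derivation:
d1 = (ln(S/K) + (r - q + 0.5*sigma^2) * T) / (sigma * sqrt(T)) = 0.55189532
d2 = d1 - sigma * sqrt(T) = 0.28689532
exp(-rT) = 0.98560462; exp(-qT) = 1.00000000
P = K * exp(-rT) * N(-d2) - S_0 * exp(-qT) * N(-d1)
N(-d1) = 0.29051004; N(-d2) = 0.38709624
P = 101.8100 * 0.98560462 * 0.38709624 - 112.1400 * 1.00000000 * 0.29051004 = 6.2651


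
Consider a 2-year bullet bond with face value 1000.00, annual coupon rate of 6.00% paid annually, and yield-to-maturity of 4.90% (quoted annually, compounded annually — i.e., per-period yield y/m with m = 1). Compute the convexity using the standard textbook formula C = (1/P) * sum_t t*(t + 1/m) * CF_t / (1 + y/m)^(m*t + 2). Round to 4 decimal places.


Answer: Convexity = 5.2488

Derivation:
Coupon per period c = face * coupon_rate / m = 60.000000
Periods per year m = 1; per-period yield y/m = 0.049000
Number of cashflows N = 2
Cashflows (t years, CF_t, discount factor 1/(1+y/m)^(m*t), PV):
  t = 1.0000: CF_t = 60.000000, DF = 0.953289, PV = 57.197331
  t = 2.0000: CF_t = 1060.000000, DF = 0.908760, PV = 963.285202
Price P = sum_t PV_t = 1020.482533
Convexity numerator sum_t t*(t + 1/m) * CF_t / (1+y/m)^(m*t + 2):
  t = 1.0000: term = 103.957250
  t = 2.0000: term = 5252.368195
Convexity = (1/P) * sum = 5356.325445 / 1020.482533 = 5.248816


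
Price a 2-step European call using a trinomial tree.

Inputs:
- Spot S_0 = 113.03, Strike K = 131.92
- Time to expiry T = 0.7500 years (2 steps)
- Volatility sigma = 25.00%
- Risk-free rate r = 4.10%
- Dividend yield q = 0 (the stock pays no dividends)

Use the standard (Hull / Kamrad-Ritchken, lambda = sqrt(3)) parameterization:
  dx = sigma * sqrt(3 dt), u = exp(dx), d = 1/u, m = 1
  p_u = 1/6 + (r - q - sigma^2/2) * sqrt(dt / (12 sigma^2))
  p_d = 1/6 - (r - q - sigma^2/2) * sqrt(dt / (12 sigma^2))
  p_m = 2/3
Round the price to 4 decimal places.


dt = T/N = 0.375000; dx = sigma*sqrt(3*dt) = 0.265165
u = exp(dx) = 1.303646; d = 1/u = 0.767079
p_u = 0.173561, p_m = 0.666667, p_d = 0.159772
Discount per step: exp(-r*dt) = 0.984743
Stock lattice S(k, j) with j the centered position index:
  k=0: S(0,+0) = 113.0300
  k=1: S(1,-1) = 86.7030; S(1,+0) = 113.0300; S(1,+1) = 147.3511
  k=2: S(2,-2) = 66.5081; S(2,-1) = 86.7030; S(2,+0) = 113.0300; S(2,+1) = 147.3511; S(2,+2) = 192.0937
Terminal payoffs V(N, j) = max(S_T - K, 0):
  V(2,-2) = 0.000000; V(2,-1) = 0.000000; V(2,+0) = 0.000000; V(2,+1) = 15.431120; V(2,+2) = 60.173716
Backward induction: V(k, j) = exp(-r*dt) * [p_u * V(k+1, j+1) + p_m * V(k+1, j) + p_d * V(k+1, j-1)]
  V(1,-1) = exp(-r*dt) * [p_u*0.000000 + p_m*0.000000 + p_d*0.000000] = 0.000000
  V(1,+0) = exp(-r*dt) * [p_u*15.431120 + p_m*0.000000 + p_d*0.000000] = 2.637377
  V(1,+1) = exp(-r*dt) * [p_u*60.173716 + p_m*15.431120 + p_d*0.000000] = 20.414917
  V(0,+0) = exp(-r*dt) * [p_u*20.414917 + p_m*2.637377 + p_d*0.000000] = 5.220597

Answer: Price = V(0,0) = 5.2206


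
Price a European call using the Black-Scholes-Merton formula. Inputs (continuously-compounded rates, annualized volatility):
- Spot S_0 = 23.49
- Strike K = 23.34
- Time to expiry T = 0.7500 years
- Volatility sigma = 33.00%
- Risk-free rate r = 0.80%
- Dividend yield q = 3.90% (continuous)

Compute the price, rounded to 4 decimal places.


d1 = (ln(S/K) + (r - q + 0.5*sigma^2) * T) / (sigma * sqrt(T)) = 0.08395608
d2 = d1 - sigma * sqrt(T) = -0.20183231
exp(-rT) = 0.99401796; exp(-qT) = 0.97117364
C = S_0 * exp(-qT) * N(d1) - K * exp(-rT) * N(d2)
N(d1) = 0.53345432; N(d2) = 0.42002391
C = 23.4900 * 0.97117364 * 0.53345432 - 23.3400 * 0.99401796 * 0.42002391 = 2.4249

Answer: Price = 2.4249


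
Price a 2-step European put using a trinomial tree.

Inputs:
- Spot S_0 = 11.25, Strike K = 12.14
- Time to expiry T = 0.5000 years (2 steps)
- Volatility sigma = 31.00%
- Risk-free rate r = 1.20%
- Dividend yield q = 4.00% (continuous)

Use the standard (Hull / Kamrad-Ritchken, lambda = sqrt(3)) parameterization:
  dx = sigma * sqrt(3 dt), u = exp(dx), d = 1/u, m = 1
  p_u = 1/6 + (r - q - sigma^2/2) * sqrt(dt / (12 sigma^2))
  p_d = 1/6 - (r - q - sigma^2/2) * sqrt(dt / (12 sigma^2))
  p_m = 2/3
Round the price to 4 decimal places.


dt = T/N = 0.250000; dx = sigma*sqrt(3*dt) = 0.268468
u = exp(dx) = 1.307959; d = 1/u = 0.764550
p_u = 0.131257, p_m = 0.666667, p_d = 0.202076
Discount per step: exp(-r*dt) = 0.997004
Stock lattice S(k, j) with j the centered position index:
  k=0: S(0,+0) = 11.2500
  k=1: S(1,-1) = 8.6012; S(1,+0) = 11.2500; S(1,+1) = 14.7145
  k=2: S(2,-2) = 6.5760; S(2,-1) = 8.6012; S(2,+0) = 11.2500; S(2,+1) = 14.7145; S(2,+2) = 19.2460
Terminal payoffs V(N, j) = max(K - S_T, 0):
  V(2,-2) = 5.563962; V(2,-1) = 3.538813; V(2,+0) = 0.890000; V(2,+1) = 0.000000; V(2,+2) = 0.000000
Backward induction: V(k, j) = exp(-r*dt) * [p_u * V(k+1, j+1) + p_m * V(k+1, j) + p_d * V(k+1, j-1)]
  V(1,-1) = exp(-r*dt) * [p_u*0.890000 + p_m*3.538813 + p_d*5.563962] = 3.589585
  V(1,+0) = exp(-r*dt) * [p_u*0.000000 + p_m*0.890000 + p_d*3.538813] = 1.304523
  V(1,+1) = exp(-r*dt) * [p_u*0.000000 + p_m*0.000000 + p_d*0.890000] = 0.179309
  V(0,+0) = exp(-r*dt) * [p_u*0.179309 + p_m*1.304523 + p_d*3.589585] = 1.613738

Answer: Price = V(0,0) = 1.6137


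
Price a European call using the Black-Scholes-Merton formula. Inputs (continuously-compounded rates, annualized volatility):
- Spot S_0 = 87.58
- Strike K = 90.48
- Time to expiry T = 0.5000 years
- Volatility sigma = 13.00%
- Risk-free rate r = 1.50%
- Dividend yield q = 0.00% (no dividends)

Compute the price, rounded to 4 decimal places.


d1 = (ln(S/K) + (r - q + 0.5*sigma^2) * T) / (sigma * sqrt(T)) = -0.22683083
d2 = d1 - sigma * sqrt(T) = -0.31875471
exp(-rT) = 0.99252805; exp(-qT) = 1.00000000
C = S_0 * exp(-qT) * N(d1) - K * exp(-rT) * N(d2)
N(d1) = 0.41027764; N(d2) = 0.37495626
C = 87.5800 * 1.00000000 * 0.41027764 - 90.4800 * 0.99252805 * 0.37495626 = 2.2596

Answer: Price = 2.2596


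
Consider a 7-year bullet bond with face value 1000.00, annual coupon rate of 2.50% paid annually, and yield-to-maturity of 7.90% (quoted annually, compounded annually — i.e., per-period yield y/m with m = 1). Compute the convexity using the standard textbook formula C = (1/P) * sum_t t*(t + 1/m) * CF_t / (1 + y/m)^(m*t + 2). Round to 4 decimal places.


Answer: Convexity = 42.6792

Derivation:
Coupon per period c = face * coupon_rate / m = 25.000000
Periods per year m = 1; per-period yield y/m = 0.079000
Number of cashflows N = 7
Cashflows (t years, CF_t, discount factor 1/(1+y/m)^(m*t), PV):
  t = 1.0000: CF_t = 25.000000, DF = 0.926784, PV = 23.169601
  t = 2.0000: CF_t = 25.000000, DF = 0.858929, PV = 21.473217
  t = 3.0000: CF_t = 25.000000, DF = 0.796041, PV = 19.901036
  t = 4.0000: CF_t = 25.000000, DF = 0.737758, PV = 18.443962
  t = 5.0000: CF_t = 25.000000, DF = 0.683743, PV = 17.093570
  t = 6.0000: CF_t = 25.000000, DF = 0.633682, PV = 15.842049
  t = 7.0000: CF_t = 1025.000000, DF = 0.587286, PV = 601.968482
Price P = sum_t PV_t = 717.891917
Convexity numerator sum_t t*(t + 1/m) * CF_t / (1+y/m)^(m*t + 2):
  t = 1.0000: term = 39.802071
  t = 2.0000: term = 110.663775
  t = 3.0000: term = 205.122845
  t = 4.0000: term = 316.840971
  t = 5.0000: term = 440.464743
  t = 6.0000: term = 571.501983
  t = 7.0000: term = 28954.688045
Convexity = (1/P) * sum = 30639.084433 / 717.891917 = 42.679244


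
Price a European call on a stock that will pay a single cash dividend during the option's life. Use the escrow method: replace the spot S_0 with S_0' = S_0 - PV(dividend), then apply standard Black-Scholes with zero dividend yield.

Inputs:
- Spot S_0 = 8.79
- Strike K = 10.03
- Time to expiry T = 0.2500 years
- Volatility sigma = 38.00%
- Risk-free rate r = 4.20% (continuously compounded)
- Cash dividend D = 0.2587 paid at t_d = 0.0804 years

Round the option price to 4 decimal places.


PV(D) = D * exp(-r * t_d) = 0.2587 * 0.99662889 = 0.25782790
S_0' = S_0 - PV(D) = 8.7900 - 0.25782790 = 8.53217210
d1 = (ln(S_0'/K) + (r + sigma^2/2)*T) / (sigma*sqrt(T)) = -0.70098226
d2 = d1 - sigma*sqrt(T) = -0.89098226
exp(-rT) = 0.98955493
N(d1) = 0.24165704; N(d2) = 0.18646934
C = S_0' * N(d1) - K * exp(-rT) * N(d2) = 8.53217210 * 0.24165704 - 10.0300 * 0.98955493 * 0.18646934 = 0.2111

Answer: Price = 0.2111


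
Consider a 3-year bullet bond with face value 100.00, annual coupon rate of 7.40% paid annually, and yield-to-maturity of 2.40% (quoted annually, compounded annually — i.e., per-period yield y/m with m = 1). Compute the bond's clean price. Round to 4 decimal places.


Answer: Price = 114.3078

Derivation:
Coupon per period c = face * coupon_rate / m = 7.400000
Periods per year m = 1; per-period yield y/m = 0.024000
Number of cashflows N = 3
Cashflows (t years, CF_t, discount factor 1/(1+y/m)^(m*t), PV):
  t = 1.0000: CF_t = 7.400000, DF = 0.976562, PV = 7.226562
  t = 2.0000: CF_t = 7.400000, DF = 0.953674, PV = 7.057190
  t = 3.0000: CF_t = 107.400000, DF = 0.931323, PV = 100.024045
Price P = sum_t PV_t = 114.307797


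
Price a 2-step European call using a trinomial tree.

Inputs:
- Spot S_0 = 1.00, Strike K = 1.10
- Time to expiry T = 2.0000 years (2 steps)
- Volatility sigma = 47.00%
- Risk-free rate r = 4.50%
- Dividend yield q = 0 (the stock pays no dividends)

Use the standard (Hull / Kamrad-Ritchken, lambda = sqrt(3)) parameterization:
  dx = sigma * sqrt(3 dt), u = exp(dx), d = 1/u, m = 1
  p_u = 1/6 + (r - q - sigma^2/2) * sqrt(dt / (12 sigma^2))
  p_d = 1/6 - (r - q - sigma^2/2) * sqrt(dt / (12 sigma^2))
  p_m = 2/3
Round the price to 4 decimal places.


Answer: Price = V(0,0) = 0.2367

Derivation:
dt = T/N = 1.000000; dx = sigma*sqrt(3*dt) = 0.814064
u = exp(dx) = 2.257062; d = 1/u = 0.443054
p_u = 0.126467, p_m = 0.666667, p_d = 0.206866
Discount per step: exp(-r*dt) = 0.955997
Stock lattice S(k, j) with j the centered position index:
  k=0: S(0,+0) = 1.0000
  k=1: S(1,-1) = 0.4431; S(1,+0) = 1.0000; S(1,+1) = 2.2571
  k=2: S(2,-2) = 0.1963; S(2,-1) = 0.4431; S(2,+0) = 1.0000; S(2,+1) = 2.2571; S(2,+2) = 5.0943
Terminal payoffs V(N, j) = max(S_T - K, 0):
  V(2,-2) = 0.000000; V(2,-1) = 0.000000; V(2,+0) = 0.000000; V(2,+1) = 1.157062; V(2,+2) = 3.994328
Backward induction: V(k, j) = exp(-r*dt) * [p_u * V(k+1, j+1) + p_m * V(k+1, j) + p_d * V(k+1, j-1)]
  V(1,-1) = exp(-r*dt) * [p_u*0.000000 + p_m*0.000000 + p_d*0.000000] = 0.000000
  V(1,+0) = exp(-r*dt) * [p_u*1.157062 + p_m*0.000000 + p_d*0.000000] = 0.139891
  V(1,+1) = exp(-r*dt) * [p_u*3.994328 + p_m*1.157062 + p_d*0.000000] = 1.220355
  V(0,+0) = exp(-r*dt) * [p_u*1.220355 + p_m*0.139891 + p_d*0.000000] = 0.236701


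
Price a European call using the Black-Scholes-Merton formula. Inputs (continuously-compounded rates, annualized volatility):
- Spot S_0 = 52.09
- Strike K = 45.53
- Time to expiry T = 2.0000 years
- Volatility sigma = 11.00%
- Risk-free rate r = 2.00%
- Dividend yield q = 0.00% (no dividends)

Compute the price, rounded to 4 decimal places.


d1 = (ln(S/K) + (r - q + 0.5*sigma^2) * T) / (sigma * sqrt(T)) = 1.20016297
d2 = d1 - sigma * sqrt(T) = 1.04459948
exp(-rT) = 0.96078944; exp(-qT) = 1.00000000
C = S_0 * exp(-qT) * N(d1) - K * exp(-rT) * N(d2)
N(d1) = 0.88496197; N(d2) = 0.85189594
C = 52.0900 * 1.00000000 * 0.88496197 - 45.5300 * 0.96078944 * 0.85189594 = 8.8317

Answer: Price = 8.8317


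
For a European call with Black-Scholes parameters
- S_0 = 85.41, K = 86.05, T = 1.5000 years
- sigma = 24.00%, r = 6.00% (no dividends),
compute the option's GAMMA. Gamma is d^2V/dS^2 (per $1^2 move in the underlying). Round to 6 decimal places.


d1 = 0.4277580248; d2 = 0.1338192557
phi(d1) = 0.3640634923; exp(-qT) = 1.0000000000; exp(-rT) = 0.9139311853
Gamma = exp(-qT) * phi(d1) / (S * sigma * sqrt(T)) = 1.0000000000 * 0.3640634923 / (85.4100 * 0.2400 * 1.2247448714) = 0.014501

Answer: Gamma = 0.014501


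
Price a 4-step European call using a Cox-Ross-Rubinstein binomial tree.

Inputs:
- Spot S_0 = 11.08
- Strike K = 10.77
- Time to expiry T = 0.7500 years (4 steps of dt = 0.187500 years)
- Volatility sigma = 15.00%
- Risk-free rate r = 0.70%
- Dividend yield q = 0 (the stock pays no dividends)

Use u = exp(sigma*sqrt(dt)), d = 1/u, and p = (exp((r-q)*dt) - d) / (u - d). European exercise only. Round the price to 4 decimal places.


Answer: Price = V(0,0) = 0.7766

Derivation:
dt = T/N = 0.187500
u = exp(sigma*sqrt(dt)) = 1.067108; d = 1/u = 0.937113
p = (exp((r-q)*dt) - d) / (u - d) = 0.493871
Discount per step: exp(-r*dt) = 0.998688
Stock lattice S(k, i) with i counting down-moves:
  k=0: S(0,0) = 11.0800
  k=1: S(1,0) = 11.8236; S(1,1) = 10.3832
  k=2: S(2,0) = 12.6170; S(2,1) = 11.0800; S(2,2) = 9.7302
  k=3: S(3,0) = 13.4637; S(3,1) = 11.8236; S(3,2) = 10.3832; S(3,3) = 9.1183
  k=4: S(4,0) = 14.3672; S(4,1) = 12.6170; S(4,2) = 11.0800; S(4,3) = 9.7302; S(4,4) = 8.5449
Terminal payoffs V(N, i) = max(S_T - K, 0):
  V(4,0) = 3.597221; V(4,1) = 1.847005; V(4,2) = 0.310000; V(4,3) = 0.000000; V(4,4) = 0.000000
Backward induction: V(k, i) = exp(-r*dt) * [p * V(k+1, i) + (1-p) * V(k+1, i+1)].
  V(3,0) = exp(-r*dt) * [p*3.597221 + (1-p)*1.847005] = 2.707829
  V(3,1) = exp(-r*dt) * [p*1.847005 + (1-p)*0.310000] = 1.067680
  V(3,2) = exp(-r*dt) * [p*0.310000 + (1-p)*0.000000] = 0.152899
  V(3,3) = exp(-r*dt) * [p*0.000000 + (1-p)*0.000000] = 0.000000
  V(2,0) = exp(-r*dt) * [p*2.707829 + (1-p)*1.067680] = 1.875239
  V(2,1) = exp(-r*dt) * [p*1.067680 + (1-p)*0.152899] = 0.603890
  V(2,2) = exp(-r*dt) * [p*0.152899 + (1-p)*0.000000] = 0.075413
  V(1,0) = exp(-r*dt) * [p*1.875239 + (1-p)*0.603890] = 1.230156
  V(1,1) = exp(-r*dt) * [p*0.603890 + (1-p)*0.075413] = 0.335971
  V(0,0) = exp(-r*dt) * [p*1.230156 + (1-p)*0.335971] = 0.776563


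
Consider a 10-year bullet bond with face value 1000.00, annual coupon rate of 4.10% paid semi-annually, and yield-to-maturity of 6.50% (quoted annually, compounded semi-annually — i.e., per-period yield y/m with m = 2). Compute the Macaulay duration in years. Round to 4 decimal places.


Coupon per period c = face * coupon_rate / m = 20.500000
Periods per year m = 2; per-period yield y/m = 0.032500
Number of cashflows N = 20
Cashflows (t years, CF_t, discount factor 1/(1+y/m)^(m*t), PV):
  t = 0.5000: CF_t = 20.500000, DF = 0.968523, PV = 19.854722
  t = 1.0000: CF_t = 20.500000, DF = 0.938037, PV = 19.229755
  t = 1.5000: CF_t = 20.500000, DF = 0.908510, PV = 18.624460
  t = 2.0000: CF_t = 20.500000, DF = 0.879913, PV = 18.038218
  t = 2.5000: CF_t = 20.500000, DF = 0.852216, PV = 17.470429
  t = 3.0000: CF_t = 20.500000, DF = 0.825391, PV = 16.920512
  t = 3.5000: CF_t = 20.500000, DF = 0.799410, PV = 16.387905
  t = 4.0000: CF_t = 20.500000, DF = 0.774247, PV = 15.872063
  t = 4.5000: CF_t = 20.500000, DF = 0.749876, PV = 15.372458
  t = 5.0000: CF_t = 20.500000, DF = 0.726272, PV = 14.888579
  t = 5.5000: CF_t = 20.500000, DF = 0.703411, PV = 14.419932
  t = 6.0000: CF_t = 20.500000, DF = 0.681270, PV = 13.966035
  t = 6.5000: CF_t = 20.500000, DF = 0.659826, PV = 13.526426
  t = 7.0000: CF_t = 20.500000, DF = 0.639056, PV = 13.100655
  t = 7.5000: CF_t = 20.500000, DF = 0.618941, PV = 12.688286
  t = 8.0000: CF_t = 20.500000, DF = 0.599458, PV = 12.288897
  t = 8.5000: CF_t = 20.500000, DF = 0.580589, PV = 11.902079
  t = 9.0000: CF_t = 20.500000, DF = 0.562314, PV = 11.527437
  t = 9.5000: CF_t = 20.500000, DF = 0.544614, PV = 11.164588
  t = 10.0000: CF_t = 1020.500000, DF = 0.527471, PV = 538.284411
Price P = sum_t PV_t = 825.527846
Macaulay numerator sum_t t * PV_t:
  t * PV_t at t = 0.5000: 9.927361
  t * PV_t at t = 1.0000: 19.229755
  t * PV_t at t = 1.5000: 27.936689
  t * PV_t at t = 2.0000: 36.076435
  t * PV_t at t = 2.5000: 43.676071
  t * PV_t at t = 3.0000: 50.761536
  t * PV_t at t = 3.5000: 57.357668
  t * PV_t at t = 4.0000: 63.488252
  t * PV_t at t = 4.5000: 69.176061
  t * PV_t at t = 5.0000: 74.442896
  t * PV_t at t = 5.5000: 79.309623
  t * PV_t at t = 6.0000: 83.796212
  t * PV_t at t = 6.5000: 87.921772
  t * PV_t at t = 7.0000: 91.704586
  t * PV_t at t = 7.5000: 95.162144
  t * PV_t at t = 8.0000: 98.311174
  t * PV_t at t = 8.5000: 101.167673
  t * PV_t at t = 9.0000: 103.746937
  t * PV_t at t = 9.5000: 106.063589
  t * PV_t at t = 10.0000: 5382.844109
Macaulay duration D = (sum_t t * PV_t) / P = 6682.100545 / 825.527846 = 8.094337

Answer: Macaulay duration = 8.0943 years


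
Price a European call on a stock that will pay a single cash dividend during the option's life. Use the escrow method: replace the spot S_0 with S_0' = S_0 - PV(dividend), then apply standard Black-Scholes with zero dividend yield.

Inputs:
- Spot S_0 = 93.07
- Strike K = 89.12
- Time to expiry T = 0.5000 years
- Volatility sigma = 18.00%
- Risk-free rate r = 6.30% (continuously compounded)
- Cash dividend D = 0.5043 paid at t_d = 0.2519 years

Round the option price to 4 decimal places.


PV(D) = D * exp(-r * t_d) = 0.5043 * 0.98425556 = 0.49636008
S_0' = S_0 - PV(D) = 93.0700 - 0.49636008 = 92.57363992
d1 = (ln(S_0'/K) + (r + sigma^2/2)*T) / (sigma*sqrt(T)) = 0.60984549
d2 = d1 - sigma*sqrt(T) = 0.48256627
exp(-rT) = 0.96899096
N(d1) = 0.72901792; N(d2) = 0.68529813
C = S_0' * N(d1) - K * exp(-rT) * N(d2) = 92.57363992 * 0.72901792 - 89.1200 * 0.96899096 * 0.68529813 = 8.3079

Answer: Price = 8.3079


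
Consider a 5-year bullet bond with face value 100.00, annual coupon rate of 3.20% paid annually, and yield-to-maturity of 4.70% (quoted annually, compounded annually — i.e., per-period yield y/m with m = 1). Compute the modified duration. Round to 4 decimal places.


Answer: Modified duration = 4.4769

Derivation:
Coupon per period c = face * coupon_rate / m = 3.200000
Periods per year m = 1; per-period yield y/m = 0.047000
Number of cashflows N = 5
Cashflows (t years, CF_t, discount factor 1/(1+y/m)^(m*t), PV):
  t = 1.0000: CF_t = 3.200000, DF = 0.955110, PV = 3.056351
  t = 2.0000: CF_t = 3.200000, DF = 0.912235, PV = 2.919151
  t = 3.0000: CF_t = 3.200000, DF = 0.871284, PV = 2.788110
  t = 4.0000: CF_t = 3.200000, DF = 0.832172, PV = 2.662951
  t = 5.0000: CF_t = 103.200000, DF = 0.794816, PV = 82.025009
Price P = sum_t PV_t = 93.451574
First compute Macaulay numerator sum_t t * PV_t:
  t * PV_t at t = 1.0000: 3.056351
  t * PV_t at t = 2.0000: 5.838303
  t * PV_t at t = 3.0000: 8.364331
  t * PV_t at t = 4.0000: 10.651806
  t * PV_t at t = 5.0000: 410.125047
Macaulay duration D = 438.035838 / 93.451574 = 4.687303
Modified duration = D / (1 + y/m) = 4.687303 / (1 + 0.047000) = 4.476889


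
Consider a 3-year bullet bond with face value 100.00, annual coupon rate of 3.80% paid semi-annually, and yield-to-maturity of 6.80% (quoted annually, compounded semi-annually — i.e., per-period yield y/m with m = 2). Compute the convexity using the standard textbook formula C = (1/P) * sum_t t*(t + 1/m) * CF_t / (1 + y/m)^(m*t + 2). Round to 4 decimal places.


Coupon per period c = face * coupon_rate / m = 1.900000
Periods per year m = 2; per-period yield y/m = 0.034000
Number of cashflows N = 6
Cashflows (t years, CF_t, discount factor 1/(1+y/m)^(m*t), PV):
  t = 0.5000: CF_t = 1.900000, DF = 0.967118, PV = 1.837524
  t = 1.0000: CF_t = 1.900000, DF = 0.935317, PV = 1.777103
  t = 1.5000: CF_t = 1.900000, DF = 0.904562, PV = 1.718668
  t = 2.0000: CF_t = 1.900000, DF = 0.874818, PV = 1.662155
  t = 2.5000: CF_t = 1.900000, DF = 0.846052, PV = 1.607500
  t = 3.0000: CF_t = 101.900000, DF = 0.818233, PV = 83.377900
Price P = sum_t PV_t = 91.980849
Convexity numerator sum_t t*(t + 1/m) * CF_t / (1+y/m)^(m*t + 2):
  t = 0.5000: term = 0.859334
  t = 1.0000: term = 2.493232
  t = 1.5000: term = 4.822499
  t = 2.0000: term = 7.773209
  t = 2.5000: term = 11.276416
  t = 3.0000: term = 818.840233
Convexity = (1/P) * sum = 846.064923 / 91.980849 = 9.198273

Answer: Convexity = 9.1983


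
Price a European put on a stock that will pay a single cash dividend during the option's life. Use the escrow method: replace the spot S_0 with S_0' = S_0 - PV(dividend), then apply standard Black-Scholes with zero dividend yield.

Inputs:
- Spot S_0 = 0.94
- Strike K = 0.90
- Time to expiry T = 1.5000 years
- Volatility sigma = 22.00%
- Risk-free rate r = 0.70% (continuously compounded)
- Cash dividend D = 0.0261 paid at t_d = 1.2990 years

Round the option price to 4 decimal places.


PV(D) = D * exp(-r * t_d) = 0.0261 * 0.99094822 = 0.02586375
S_0' = S_0 - PV(D) = 0.9400 - 0.02586375 = 0.91413625
d1 = (ln(S_0'/K) + (r + sigma^2/2)*T) / (sigma*sqrt(T)) = 0.23153196
d2 = d1 - sigma*sqrt(T) = -0.03791191
exp(-rT) = 0.98955493
N(-d1) = 0.40845078; N(-d2) = 0.51512104
P = K * exp(-rT) * N(-d2) - S_0' * N(-d1) = 0.9000 * 0.98955493 * 0.51512104 - 0.91413625 * 0.40845078 = 0.0854

Answer: Price = 0.0854


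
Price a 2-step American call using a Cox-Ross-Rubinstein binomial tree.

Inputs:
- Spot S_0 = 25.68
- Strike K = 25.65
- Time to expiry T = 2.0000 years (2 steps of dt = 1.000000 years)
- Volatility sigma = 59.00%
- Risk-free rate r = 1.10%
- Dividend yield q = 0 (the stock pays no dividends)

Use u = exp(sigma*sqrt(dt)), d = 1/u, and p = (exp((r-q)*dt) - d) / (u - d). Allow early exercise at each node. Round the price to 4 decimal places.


Answer: Price = V(0,0) = 7.5825

Derivation:
dt = T/N = 1.000000
u = exp(sigma*sqrt(dt)) = 1.803988; d = 1/u = 0.554327
p = (exp((r-q)*dt) - d) / (u - d) = 0.365486
Discount per step: exp(-r*dt) = 0.989060
Stock lattice S(k, i) with i counting down-moves:
  k=0: S(0,0) = 25.6800
  k=1: S(1,0) = 46.3264; S(1,1) = 14.2351
  k=2: S(2,0) = 83.5723; S(2,1) = 25.6800; S(2,2) = 7.8909
Terminal payoffs V(N, i) = max(S_T - K, 0):
  V(2,0) = 57.922330; V(2,1) = 0.030000; V(2,2) = 0.000000
Backward induction: V(k, i) = exp(-r*dt) * [p * V(k+1, i) + (1-p) * V(k+1, i+1)]; then take max(V_cont, immediate exercise) for American.
  V(1,0) = exp(-r*dt) * [p*57.922330 + (1-p)*0.030000] = 20.957026; exercise = 20.676423; V(1,0) = max -> 20.957026
  V(1,1) = exp(-r*dt) * [p*0.030000 + (1-p)*0.000000] = 0.010845; exercise = 0.000000; V(1,1) = max -> 0.010845
  V(0,0) = exp(-r*dt) * [p*20.957026 + (1-p)*0.010845] = 7.582509; exercise = 0.030000; V(0,0) = max -> 7.582509


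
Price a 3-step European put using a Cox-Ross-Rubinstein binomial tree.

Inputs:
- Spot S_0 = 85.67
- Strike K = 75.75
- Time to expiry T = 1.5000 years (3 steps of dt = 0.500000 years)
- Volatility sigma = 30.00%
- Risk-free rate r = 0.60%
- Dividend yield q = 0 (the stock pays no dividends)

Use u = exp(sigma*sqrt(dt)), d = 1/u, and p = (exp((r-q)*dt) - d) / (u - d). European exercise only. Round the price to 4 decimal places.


dt = T/N = 0.500000
u = exp(sigma*sqrt(dt)) = 1.236311; d = 1/u = 0.808858
p = (exp((r-q)*dt) - d) / (u - d) = 0.454194
Discount per step: exp(-r*dt) = 0.997004
Stock lattice S(k, i) with i counting down-moves:
  k=0: S(0,0) = 85.6700
  k=1: S(1,0) = 105.9148; S(1,1) = 69.2949
  k=2: S(2,0) = 130.9436; S(2,1) = 85.6700; S(2,2) = 56.0497
  k=3: S(3,0) = 161.8870; S(3,1) = 105.9148; S(3,2) = 69.2949; S(3,3) = 45.3362
Terminal payoffs V(N, i) = max(K - S_T, 0):
  V(3,0) = 0.000000; V(3,1) = 0.000000; V(3,2) = 6.455144; V(3,3) = 30.413765
Backward induction: V(k, i) = exp(-r*dt) * [p * V(k+1, i) + (1-p) * V(k+1, i+1)].
  V(2,0) = exp(-r*dt) * [p*0.000000 + (1-p)*0.000000] = 0.000000
  V(2,1) = exp(-r*dt) * [p*0.000000 + (1-p)*6.455144] = 3.512704
  V(2,2) = exp(-r*dt) * [p*6.455144 + (1-p)*30.413765] = 19.473399
  V(1,0) = exp(-r*dt) * [p*0.000000 + (1-p)*3.512704] = 1.911512
  V(1,1) = exp(-r*dt) * [p*3.512704 + (1-p)*19.473399] = 12.187533
  V(0,0) = exp(-r*dt) * [p*1.911512 + (1-p)*12.187533] = 7.497701

Answer: Price = V(0,0) = 7.4977


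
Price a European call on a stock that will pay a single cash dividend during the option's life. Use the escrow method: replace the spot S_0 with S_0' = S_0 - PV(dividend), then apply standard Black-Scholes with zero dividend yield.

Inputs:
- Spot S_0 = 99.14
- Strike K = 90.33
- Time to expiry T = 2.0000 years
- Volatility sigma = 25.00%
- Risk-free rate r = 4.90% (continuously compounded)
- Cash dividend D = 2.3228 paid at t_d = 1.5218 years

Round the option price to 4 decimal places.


PV(D) = D * exp(-r * t_d) = 2.3228 * 0.92814417 = 2.15589328
S_0' = S_0 - PV(D) = 99.1400 - 2.15589328 = 96.98410672
d1 = (ln(S_0'/K) + (r + sigma^2/2)*T) / (sigma*sqrt(T)) = 0.65500004
d2 = d1 - sigma*sqrt(T) = 0.30144665
exp(-rT) = 0.90664890
N(d1) = 0.74376614; N(d2) = 0.61846304
C = S_0' * N(d1) - K * exp(-rT) * N(d2) = 96.98410672 * 0.74376614 - 90.3300 * 0.90664890 * 0.61846304 = 21.4829

Answer: Price = 21.4829


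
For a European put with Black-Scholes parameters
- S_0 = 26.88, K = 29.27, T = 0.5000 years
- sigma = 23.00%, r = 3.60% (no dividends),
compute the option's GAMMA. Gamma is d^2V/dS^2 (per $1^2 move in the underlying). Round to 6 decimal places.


Answer: Gamma = 0.086371

Derivation:
d1 = -0.3317596528; d2 = -0.4943942125
phi(d1) = 0.3775807723; exp(-qT) = 1.0000000000; exp(-rT) = 0.9821610324
Gamma = exp(-qT) * phi(d1) / (S * sigma * sqrt(T)) = 1.0000000000 * 0.3775807723 / (26.8800 * 0.2300 * 0.7071067812) = 0.086371


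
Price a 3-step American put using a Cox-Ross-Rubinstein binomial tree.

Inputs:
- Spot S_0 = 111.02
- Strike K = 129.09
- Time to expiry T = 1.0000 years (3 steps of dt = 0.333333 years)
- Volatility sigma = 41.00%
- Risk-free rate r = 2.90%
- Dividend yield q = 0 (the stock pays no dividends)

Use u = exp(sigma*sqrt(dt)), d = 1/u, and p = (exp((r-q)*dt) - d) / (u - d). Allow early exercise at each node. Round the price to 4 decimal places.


dt = T/N = 0.333333
u = exp(sigma*sqrt(dt)) = 1.267078; d = 1/u = 0.789217
p = (exp((r-q)*dt) - d) / (u - d) = 0.461424
Discount per step: exp(-r*dt) = 0.990380
Stock lattice S(k, i) with i counting down-moves:
  k=0: S(0,0) = 111.0200
  k=1: S(1,0) = 140.6710; S(1,1) = 87.6189
  k=2: S(2,0) = 178.2412; S(2,1) = 111.0200; S(2,2) = 69.1504
  k=3: S(3,0) = 225.8455; S(3,1) = 140.6710; S(3,2) = 87.6189; S(3,3) = 54.5747
Terminal payoffs V(N, i) = max(K - S_T, 0):
  V(3,0) = 0.000000; V(3,1) = 0.000000; V(3,2) = 41.471098; V(3,3) = 74.515348
Backward induction: V(k, i) = exp(-r*dt) * [p * V(k+1, i) + (1-p) * V(k+1, i+1)]; then take max(V_cont, immediate exercise) for American.
  V(2,0) = exp(-r*dt) * [p*0.000000 + (1-p)*0.000000] = 0.000000; exercise = 0.000000; V(2,0) = max -> 0.000000
  V(2,1) = exp(-r*dt) * [p*0.000000 + (1-p)*41.471098] = 22.120490; exercise = 18.070000; V(2,1) = max -> 22.120490
  V(2,2) = exp(-r*dt) * [p*41.471098 + (1-p)*74.515348] = 58.697790; exercise = 59.939648; V(2,2) = max -> 59.939648
  V(1,0) = exp(-r*dt) * [p*0.000000 + (1-p)*22.120490] = 11.798966; exercise = 0.000000; V(1,0) = max -> 11.798966
  V(1,1) = exp(-r*dt) * [p*22.120490 + (1-p)*59.939648] = 42.080251; exercise = 41.471098; V(1,1) = max -> 42.080251
  V(0,0) = exp(-r*dt) * [p*11.798966 + (1-p)*42.080251] = 27.837355; exercise = 18.070000; V(0,0) = max -> 27.837355

Answer: Price = V(0,0) = 27.8374


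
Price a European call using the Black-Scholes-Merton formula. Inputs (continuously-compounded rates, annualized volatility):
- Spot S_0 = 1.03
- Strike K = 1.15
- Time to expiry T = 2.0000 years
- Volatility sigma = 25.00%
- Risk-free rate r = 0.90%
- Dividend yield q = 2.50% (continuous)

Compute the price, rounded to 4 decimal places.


d1 = (ln(S/K) + (r - q + 0.5*sigma^2) * T) / (sigma * sqrt(T)) = -0.22543452
d2 = d1 - sigma * sqrt(T) = -0.57898791
exp(-rT) = 0.98216103; exp(-qT) = 0.95122942
C = S_0 * exp(-qT) * N(d1) - K * exp(-rT) * N(d2)
N(d1) = 0.41082063; N(d2) = 0.28129866
C = 1.0300 * 0.95122942 * 0.41082063 - 1.1500 * 0.98216103 * 0.28129866 = 0.0848

Answer: Price = 0.0848


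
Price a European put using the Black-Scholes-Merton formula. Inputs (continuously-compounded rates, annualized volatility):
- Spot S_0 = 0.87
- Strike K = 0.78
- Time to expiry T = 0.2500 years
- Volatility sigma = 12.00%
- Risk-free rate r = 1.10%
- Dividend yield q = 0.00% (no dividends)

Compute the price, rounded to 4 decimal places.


d1 = (ln(S/K) + (r - q + 0.5*sigma^2) * T) / (sigma * sqrt(T)) = 1.89582153
d2 = d1 - sigma * sqrt(T) = 1.83582153
exp(-rT) = 0.99725378; exp(-qT) = 1.00000000
P = K * exp(-rT) * N(-d2) - S_0 * exp(-qT) * N(-d1)
N(-d1) = 0.02899182; N(-d2) = 0.03319203
P = 0.7800 * 0.99725378 * 0.03319203 - 0.8700 * 1.00000000 * 0.02899182 = 0.0006

Answer: Price = 0.0006


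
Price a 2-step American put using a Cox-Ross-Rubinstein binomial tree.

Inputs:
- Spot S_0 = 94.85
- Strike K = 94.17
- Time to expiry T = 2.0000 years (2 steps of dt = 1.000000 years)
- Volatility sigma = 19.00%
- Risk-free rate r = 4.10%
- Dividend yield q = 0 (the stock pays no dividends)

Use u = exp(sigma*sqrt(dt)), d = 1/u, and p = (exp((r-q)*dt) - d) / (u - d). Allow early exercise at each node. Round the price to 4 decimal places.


Answer: Price = V(0,0) = 6.6124

Derivation:
dt = T/N = 1.000000
u = exp(sigma*sqrt(dt)) = 1.209250; d = 1/u = 0.826959
p = (exp((r-q)*dt) - d) / (u - d) = 0.562120
Discount per step: exp(-r*dt) = 0.959829
Stock lattice S(k, i) with i counting down-moves:
  k=0: S(0,0) = 94.8500
  k=1: S(1,0) = 114.6973; S(1,1) = 78.4371
  k=2: S(2,0) = 138.6977; S(2,1) = 94.8500; S(2,2) = 64.8643
Terminal payoffs V(N, i) = max(K - S_T, 0):
  V(2,0) = 0.000000; V(2,1) = 0.000000; V(2,2) = 29.305745
Backward induction: V(k, i) = exp(-r*dt) * [p * V(k+1, i) + (1-p) * V(k+1, i+1)]; then take max(V_cont, immediate exercise) for American.
  V(1,0) = exp(-r*dt) * [p*0.000000 + (1-p)*0.000000] = 0.000000; exercise = 0.000000; V(1,0) = max -> 0.000000
  V(1,1) = exp(-r*dt) * [p*0.000000 + (1-p)*29.305745] = 12.316922; exercise = 15.732926; V(1,1) = max -> 15.732926
  V(0,0) = exp(-r*dt) * [p*0.000000 + (1-p)*15.732926] = 6.612397; exercise = 0.000000; V(0,0) = max -> 6.612397


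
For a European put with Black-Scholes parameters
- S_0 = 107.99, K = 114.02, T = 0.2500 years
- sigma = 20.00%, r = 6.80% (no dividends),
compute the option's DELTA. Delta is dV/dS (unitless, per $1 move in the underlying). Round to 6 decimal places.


Answer: Delta = -0.626786

Derivation:
d1 = -0.3233524136; d2 = -0.4233524136
phi(d1) = 0.3786220031; exp(-qT) = 1.0000000000; exp(-rT) = 0.9831436846
N(-d1) = 0.6267858181
Delta = -exp(-qT) * N(-d1) = -1.0000000000 * 0.6267858181 = -0.626786


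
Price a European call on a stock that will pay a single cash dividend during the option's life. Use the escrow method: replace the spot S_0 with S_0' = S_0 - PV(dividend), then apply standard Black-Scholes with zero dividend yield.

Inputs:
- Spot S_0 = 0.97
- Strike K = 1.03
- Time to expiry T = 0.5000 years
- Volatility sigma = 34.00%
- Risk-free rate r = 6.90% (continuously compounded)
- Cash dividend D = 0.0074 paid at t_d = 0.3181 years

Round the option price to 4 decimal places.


PV(D) = D * exp(-r * t_d) = 0.0074 * 0.97829022 = 0.00723935
S_0' = S_0 - PV(D) = 0.9700 - 0.00723935 = 0.96276065
d1 = (ln(S_0'/K) + (r + sigma^2/2)*T) / (sigma*sqrt(T)) = -0.01709220
d2 = d1 - sigma*sqrt(T) = -0.25750851
exp(-rT) = 0.96608834
N(d1) = 0.49318153; N(d2) = 0.39839312
C = S_0' * N(d1) - K * exp(-rT) * N(d2) = 0.96276065 * 0.49318153 - 1.0300 * 0.96608834 * 0.39839312 = 0.0784

Answer: Price = 0.0784
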